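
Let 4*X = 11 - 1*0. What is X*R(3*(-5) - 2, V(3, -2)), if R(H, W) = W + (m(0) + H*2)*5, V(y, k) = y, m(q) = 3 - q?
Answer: -418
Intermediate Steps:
X = 11/4 (X = (11 - 1*0)/4 = (11 + 0)/4 = (1/4)*11 = 11/4 ≈ 2.7500)
R(H, W) = 15 + W + 10*H (R(H, W) = W + ((3 - 1*0) + H*2)*5 = W + ((3 + 0) + 2*H)*5 = W + (3 + 2*H)*5 = W + (15 + 10*H) = 15 + W + 10*H)
X*R(3*(-5) - 2, V(3, -2)) = 11*(15 + 3 + 10*(3*(-5) - 2))/4 = 11*(15 + 3 + 10*(-15 - 2))/4 = 11*(15 + 3 + 10*(-17))/4 = 11*(15 + 3 - 170)/4 = (11/4)*(-152) = -418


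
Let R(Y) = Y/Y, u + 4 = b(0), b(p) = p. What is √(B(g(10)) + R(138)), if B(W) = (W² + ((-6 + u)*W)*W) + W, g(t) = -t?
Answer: 3*I*√101 ≈ 30.15*I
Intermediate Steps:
u = -4 (u = -4 + 0 = -4)
B(W) = W - 9*W² (B(W) = (W² + ((-6 - 4)*W)*W) + W = (W² + (-10*W)*W) + W = (W² - 10*W²) + W = -9*W² + W = W - 9*W²)
R(Y) = 1
√(B(g(10)) + R(138)) = √((-1*10)*(1 - (-9)*10) + 1) = √(-10*(1 - 9*(-10)) + 1) = √(-10*(1 + 90) + 1) = √(-10*91 + 1) = √(-910 + 1) = √(-909) = 3*I*√101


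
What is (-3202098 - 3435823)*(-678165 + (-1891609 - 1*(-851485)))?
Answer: 11405866637169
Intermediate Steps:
(-3202098 - 3435823)*(-678165 + (-1891609 - 1*(-851485))) = -6637921*(-678165 + (-1891609 + 851485)) = -6637921*(-678165 - 1040124) = -6637921*(-1718289) = 11405866637169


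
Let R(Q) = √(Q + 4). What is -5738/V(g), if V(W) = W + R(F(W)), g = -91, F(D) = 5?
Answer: 2869/44 ≈ 65.205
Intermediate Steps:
R(Q) = √(4 + Q)
V(W) = 3 + W (V(W) = W + √(4 + 5) = W + √9 = W + 3 = 3 + W)
-5738/V(g) = -5738/(3 - 91) = -5738/(-88) = -5738*(-1/88) = 2869/44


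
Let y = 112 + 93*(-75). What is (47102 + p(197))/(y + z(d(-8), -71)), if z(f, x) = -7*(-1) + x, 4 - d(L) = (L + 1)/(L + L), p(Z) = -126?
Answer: -46976/6927 ≈ -6.7816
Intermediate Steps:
y = -6863 (y = 112 - 6975 = -6863)
d(L) = 4 - (1 + L)/(2*L) (d(L) = 4 - (L + 1)/(L + L) = 4 - (1 + L)/(2*L))
z(f, x) = 7 + x
(47102 + p(197))/(y + z(d(-8), -71)) = (47102 - 126)/(-6863 + (7 - 71)) = 46976/(-6863 - 64) = 46976/(-6927) = 46976*(-1/6927) = -46976/6927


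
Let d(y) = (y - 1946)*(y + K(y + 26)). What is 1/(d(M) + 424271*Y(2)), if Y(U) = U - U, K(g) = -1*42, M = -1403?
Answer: 1/4839305 ≈ 2.0664e-7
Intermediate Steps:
K(g) = -42
Y(U) = 0
d(y) = (-1946 + y)*(-42 + y) (d(y) = (y - 1946)*(y - 42) = (-1946 + y)*(-42 + y))
1/(d(M) + 424271*Y(2)) = 1/((81732 + (-1403)**2 - 1988*(-1403)) + 424271*0) = 1/((81732 + 1968409 + 2789164) + 0) = 1/(4839305 + 0) = 1/4839305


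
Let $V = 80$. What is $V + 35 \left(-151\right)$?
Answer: $-5205$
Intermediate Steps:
$V + 35 \left(-151\right) = 80 + 35 \left(-151\right) = 80 - 5285 = -5205$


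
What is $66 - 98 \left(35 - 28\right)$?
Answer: $-620$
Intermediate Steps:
$66 - 98 \left(35 - 28\right) = 66 - 686 = -620$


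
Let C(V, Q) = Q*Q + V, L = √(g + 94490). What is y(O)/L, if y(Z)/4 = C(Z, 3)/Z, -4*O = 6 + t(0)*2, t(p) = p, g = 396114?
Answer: -10*√122651/122651 ≈ -0.028554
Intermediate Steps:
O = -3/2 (O = -(6 + 0*2)/4 = -(6 + 0)/4 = -¼*6 = -3/2 ≈ -1.5000)
L = 2*√122651 (L = √(396114 + 94490) = √490604 = 2*√122651 ≈ 700.43)
C(V, Q) = V + Q² (C(V, Q) = Q² + V = V + Q²)
y(Z) = 4*(9 + Z)/Z (y(Z) = 4*((Z + 3²)/Z) = 4*((Z + 9)/Z) = 4*((9 + Z)/Z) = 4*(9 + Z)/Z)
y(O)/L = (4 + 36/(-3/2))/((2*√122651)) = (4 + 36*(-⅔))*(√122651/245302) = (4 - 24)*(√122651/245302) = -10*√122651/122651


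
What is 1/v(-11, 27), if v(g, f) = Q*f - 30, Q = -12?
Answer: -1/354 ≈ -0.0028249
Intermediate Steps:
v(g, f) = -30 - 12*f (v(g, f) = -12*f - 30 = -30 - 12*f)
1/v(-11, 27) = 1/(-30 - 12*27) = 1/(-30 - 324) = 1/(-354) = -1/354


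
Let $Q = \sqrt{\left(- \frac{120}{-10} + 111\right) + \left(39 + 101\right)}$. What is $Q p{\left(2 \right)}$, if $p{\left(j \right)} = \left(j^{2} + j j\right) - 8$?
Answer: $0$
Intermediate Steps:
$p{\left(j \right)} = -8 + 2 j^{2}$ ($p{\left(j \right)} = \left(j^{2} + j^{2}\right) - 8 = 2 j^{2} - 8 = -8 + 2 j^{2}$)
$Q = \sqrt{263}$ ($Q = \sqrt{\left(\left(-120\right) \left(- \frac{1}{10}\right) + 111\right) + 140} = \sqrt{\left(12 + 111\right) + 140} = \sqrt{123 + 140} = \sqrt{263} \approx 16.217$)
$Q p{\left(2 \right)} = \sqrt{263} \left(-8 + 2 \cdot 2^{2}\right) = \sqrt{263} \left(-8 + 2 \cdot 4\right) = \sqrt{263} \left(-8 + 8\right) = \sqrt{263} \cdot 0 = 0$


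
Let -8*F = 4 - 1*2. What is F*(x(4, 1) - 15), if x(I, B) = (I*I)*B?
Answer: -¼ ≈ -0.25000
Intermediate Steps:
x(I, B) = B*I² (x(I, B) = I²*B = B*I²)
F = -¼ (F = -(4 - 1*2)/8 = -(4 - 2)/8 = -⅛*2 = -¼ ≈ -0.25000)
F*(x(4, 1) - 15) = -(1*4² - 15)/4 = -(1*16 - 15)/4 = -(16 - 15)/4 = -¼*1 = -¼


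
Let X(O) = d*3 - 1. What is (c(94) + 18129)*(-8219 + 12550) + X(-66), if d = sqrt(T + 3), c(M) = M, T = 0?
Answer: 78923812 + 3*sqrt(3) ≈ 7.8924e+7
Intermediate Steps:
d = sqrt(3) (d = sqrt(0 + 3) = sqrt(3) ≈ 1.7320)
X(O) = -1 + 3*sqrt(3) (X(O) = sqrt(3)*3 - 1 = 3*sqrt(3) - 1 = -1 + 3*sqrt(3))
(c(94) + 18129)*(-8219 + 12550) + X(-66) = (94 + 18129)*(-8219 + 12550) + (-1 + 3*sqrt(3)) = 18223*4331 + (-1 + 3*sqrt(3)) = 78923813 + (-1 + 3*sqrt(3)) = 78923812 + 3*sqrt(3)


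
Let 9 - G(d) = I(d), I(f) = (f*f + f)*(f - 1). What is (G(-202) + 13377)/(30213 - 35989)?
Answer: -1031949/722 ≈ -1429.3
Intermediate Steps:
I(f) = (-1 + f)*(f + f**2) (I(f) = (f**2 + f)*(-1 + f) = (f + f**2)*(-1 + f) = (-1 + f)*(f + f**2))
G(d) = 9 + d - d**3 (G(d) = 9 - (d**3 - d) = 9 + (d - d**3) = 9 + d - d**3)
(G(-202) + 13377)/(30213 - 35989) = ((9 - 202 - 1*(-202)**3) + 13377)/(30213 - 35989) = ((9 - 202 - 1*(-8242408)) + 13377)/(-5776) = ((9 - 202 + 8242408) + 13377)*(-1/5776) = (8242215 + 13377)*(-1/5776) = 8255592*(-1/5776) = -1031949/722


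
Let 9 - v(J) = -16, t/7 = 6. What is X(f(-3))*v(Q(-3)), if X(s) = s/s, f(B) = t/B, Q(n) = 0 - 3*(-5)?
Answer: 25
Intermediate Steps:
t = 42 (t = 7*6 = 42)
Q(n) = 15 (Q(n) = 0 + 15 = 15)
f(B) = 42/B
v(J) = 25 (v(J) = 9 - 1*(-16) = 9 + 16 = 25)
X(s) = 1
X(f(-3))*v(Q(-3)) = 1*25 = 25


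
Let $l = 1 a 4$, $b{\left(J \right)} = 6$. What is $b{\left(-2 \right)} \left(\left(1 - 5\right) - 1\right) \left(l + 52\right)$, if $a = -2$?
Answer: $-1320$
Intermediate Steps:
$l = -8$ ($l = 1 \left(-2\right) 4 = \left(-2\right) 4 = -8$)
$b{\left(-2 \right)} \left(\left(1 - 5\right) - 1\right) \left(l + 52\right) = 6 \left(\left(1 - 5\right) - 1\right) \left(-8 + 52\right) = 6 \left(\left(1 - 5\right) - 1\right) 44 = 6 \left(-4 - 1\right) 44 = 6 \left(-5\right) 44 = \left(-30\right) 44 = -1320$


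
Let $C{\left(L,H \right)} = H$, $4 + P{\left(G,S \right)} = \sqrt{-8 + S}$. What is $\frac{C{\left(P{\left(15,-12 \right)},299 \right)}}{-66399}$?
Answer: $- \frac{299}{66399} \approx -0.0045031$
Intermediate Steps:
$P{\left(G,S \right)} = -4 + \sqrt{-8 + S}$
$\frac{C{\left(P{\left(15,-12 \right)},299 \right)}}{-66399} = \frac{299}{-66399} = 299 \left(- \frac{1}{66399}\right) = - \frac{299}{66399}$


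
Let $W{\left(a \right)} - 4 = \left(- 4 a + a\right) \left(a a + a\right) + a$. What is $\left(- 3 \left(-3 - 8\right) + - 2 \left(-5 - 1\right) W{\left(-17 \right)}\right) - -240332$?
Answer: $406673$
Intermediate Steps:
$W{\left(a \right)} = 4 + a - 3 a \left(a + a^{2}\right)$ ($W{\left(a \right)} = 4 + \left(\left(- 4 a + a\right) \left(a a + a\right) + a\right) = 4 + \left(- 3 a \left(a^{2} + a\right) + a\right) = 4 + \left(- 3 a \left(a + a^{2}\right) + a\right) = 4 - \left(- a + 3 a \left(a + a^{2}\right)\right) = 4 + a - 3 a \left(a + a^{2}\right)$)
$\left(- 3 \left(-3 - 8\right) + - 2 \left(-5 - 1\right) W{\left(-17 \right)}\right) - -240332 = \left(- 3 \left(-3 - 8\right) + - 2 \left(-5 - 1\right) \left(4 - 17 - 3 \left(-17\right)^{2} - 3 \left(-17\right)^{3}\right)\right) - -240332 = \left(\left(-3\right) \left(-11\right) + \left(-2\right) \left(-6\right) \left(4 - 17 - 867 - -14739\right)\right) + 240332 = \left(33 + 12 \left(4 - 17 - 867 + 14739\right)\right) + 240332 = \left(33 + 12 \cdot 13859\right) + 240332 = \left(33 + 166308\right) + 240332 = 166341 + 240332 = 406673$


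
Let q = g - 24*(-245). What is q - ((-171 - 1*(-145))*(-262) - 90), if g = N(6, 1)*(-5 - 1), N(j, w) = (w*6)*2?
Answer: -914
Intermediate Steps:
N(j, w) = 12*w (N(j, w) = (6*w)*2 = 12*w)
g = -72 (g = (12*1)*(-5 - 1) = 12*(-6) = -72)
q = 5808 (q = -72 - 24*(-245) = -72 + 5880 = 5808)
q - ((-171 - 1*(-145))*(-262) - 90) = 5808 - ((-171 - 1*(-145))*(-262) - 90) = 5808 - ((-171 + 145)*(-262) - 90) = 5808 - (-26*(-262) - 90) = 5808 - (6812 - 90) = 5808 - 1*6722 = 5808 - 6722 = -914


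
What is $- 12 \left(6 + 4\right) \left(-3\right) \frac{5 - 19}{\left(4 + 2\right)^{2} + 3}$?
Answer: $- \frac{1680}{13} \approx -129.23$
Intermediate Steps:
$- 12 \left(6 + 4\right) \left(-3\right) \frac{5 - 19}{\left(4 + 2\right)^{2} + 3} = - 12 \cdot 10 \left(-3\right) \left(- \frac{14}{6^{2} + 3}\right) = \left(-12\right) \left(-30\right) \left(- \frac{14}{36 + 3}\right) = 360 \left(- \frac{14}{39}\right) = - \frac{1680}{13}$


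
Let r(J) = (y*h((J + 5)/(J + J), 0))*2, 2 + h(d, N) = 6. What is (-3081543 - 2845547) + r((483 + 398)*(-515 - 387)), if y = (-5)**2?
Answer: -5926890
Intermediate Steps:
y = 25
h(d, N) = 4 (h(d, N) = -2 + 6 = 4)
r(J) = 200 (r(J) = (25*4)*2 = 100*2 = 200)
(-3081543 - 2845547) + r((483 + 398)*(-515 - 387)) = (-3081543 - 2845547) + 200 = -5927090 + 200 = -5926890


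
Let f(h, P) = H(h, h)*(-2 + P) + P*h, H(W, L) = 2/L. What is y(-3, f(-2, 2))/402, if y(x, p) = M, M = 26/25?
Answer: 13/5025 ≈ 0.0025871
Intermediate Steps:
f(h, P) = P*h + 2*(-2 + P)/h (f(h, P) = (2/h)*(-2 + P) + P*h = 2*(-2 + P)/h + P*h = P*h + 2*(-2 + P)/h)
M = 26/25 (M = 26*(1/25) = 26/25 ≈ 1.0400)
y(x, p) = 26/25
y(-3, f(-2, 2))/402 = (26/25)/402 = (26/25)*(1/402) = 13/5025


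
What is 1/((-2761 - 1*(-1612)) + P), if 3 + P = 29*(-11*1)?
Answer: -1/1471 ≈ -0.00067981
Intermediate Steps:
P = -322 (P = -3 + 29*(-11*1) = -3 + 29*(-11) = -3 - 319 = -322)
1/((-2761 - 1*(-1612)) + P) = 1/((-2761 - 1*(-1612)) - 322) = 1/((-2761 + 1612) - 322) = 1/(-1149 - 322) = 1/(-1471) = -1/1471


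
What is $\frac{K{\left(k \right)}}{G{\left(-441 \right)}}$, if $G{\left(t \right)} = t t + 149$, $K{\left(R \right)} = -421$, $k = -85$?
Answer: $- \frac{421}{194630} \approx -0.0021631$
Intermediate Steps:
$G{\left(t \right)} = 149 + t^{2}$ ($G{\left(t \right)} = t^{2} + 149 = 149 + t^{2}$)
$\frac{K{\left(k \right)}}{G{\left(-441 \right)}} = - \frac{421}{149 + \left(-441\right)^{2}} = - \frac{421}{149 + 194481} = - \frac{421}{194630}$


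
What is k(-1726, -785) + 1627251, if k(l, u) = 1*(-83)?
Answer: 1627168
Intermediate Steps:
k(l, u) = -83
k(-1726, -785) + 1627251 = -83 + 1627251 = 1627168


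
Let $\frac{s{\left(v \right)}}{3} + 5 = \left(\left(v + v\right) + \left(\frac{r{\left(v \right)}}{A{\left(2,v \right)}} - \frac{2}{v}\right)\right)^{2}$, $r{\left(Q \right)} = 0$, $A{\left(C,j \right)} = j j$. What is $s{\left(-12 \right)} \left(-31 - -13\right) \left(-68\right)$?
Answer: $2067438$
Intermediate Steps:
$A{\left(C,j \right)} = j^{2}$
$s{\left(v \right)} = -15 + 3 \left(- \frac{2}{v} + 2 v\right)^{2}$ ($s{\left(v \right)} = -15 + 3 \left(\left(v + v\right) + \left(\frac{0}{v^{2}} - \frac{2}{v}\right)\right)^{2} = -15 + 3 \left(2 v + \left(\frac{0}{v^{2}} - \frac{2}{v}\right)\right)^{2} = -15 + 3 \left(2 v + \left(0 - \frac{2}{v}\right)\right)^{2} = -15 + 3 \left(2 v - \frac{2}{v}\right)^{2} = -15 + 3 \left(- \frac{2}{v} + 2 v\right)^{2}$)
$s{\left(-12 \right)} \left(-31 - -13\right) \left(-68\right) = \left(-39 + \frac{12}{144} + 12 \left(-12\right)^{2}\right) \left(-31 - -13\right) \left(-68\right) = \left(-39 + 12 \cdot \frac{1}{144} + 12 \cdot 144\right) \left(-31 + 13\right) \left(-68\right) = \left(-39 + \frac{1}{12} + 1728\right) \left(-18\right) \left(-68\right) = \frac{20269}{12} \left(-18\right) \left(-68\right) = \left(- \frac{60807}{2}\right) \left(-68\right) = 2067438$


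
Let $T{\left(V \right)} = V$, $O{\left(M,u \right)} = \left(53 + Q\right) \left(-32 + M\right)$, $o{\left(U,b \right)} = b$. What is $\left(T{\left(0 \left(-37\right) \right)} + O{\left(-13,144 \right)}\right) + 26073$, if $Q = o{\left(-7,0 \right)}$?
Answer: $23688$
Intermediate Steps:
$Q = 0$
$O{\left(M,u \right)} = -1696 + 53 M$ ($O{\left(M,u \right)} = \left(53 + 0\right) \left(-32 + M\right) = 53 \left(-32 + M\right) = -1696 + 53 M$)
$\left(T{\left(0 \left(-37\right) \right)} + O{\left(-13,144 \right)}\right) + 26073 = \left(0 \left(-37\right) + \left(-1696 + 53 \left(-13\right)\right)\right) + 26073 = \left(0 - 2385\right) + 26073 = -2385 + 26073 = 23688$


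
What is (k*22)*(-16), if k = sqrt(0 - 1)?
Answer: -352*I ≈ -352.0*I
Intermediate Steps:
k = I (k = sqrt(-1) = I ≈ 1.0*I)
(k*22)*(-16) = (I*22)*(-16) = (22*I)*(-16) = -352*I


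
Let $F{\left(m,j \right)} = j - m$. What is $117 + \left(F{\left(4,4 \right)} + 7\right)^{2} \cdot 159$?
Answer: $7908$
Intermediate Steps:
$117 + \left(F{\left(4,4 \right)} + 7\right)^{2} \cdot 159 = 117 + \left(\left(4 - 4\right) + 7\right)^{2} \cdot 159 = 117 + \left(0 + 7\right)^{2} \cdot 159 = 117 + 7^{2} \cdot 159 = 117 + 49 \cdot 159 = 117 + 7791 = 7908$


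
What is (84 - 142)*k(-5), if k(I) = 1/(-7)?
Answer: 58/7 ≈ 8.2857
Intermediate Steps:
k(I) = -⅐
(84 - 142)*k(-5) = (84 - 142)*(-⅐) = -58*(-⅐) = 58/7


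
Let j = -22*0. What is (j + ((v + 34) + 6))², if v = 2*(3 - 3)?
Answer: 1600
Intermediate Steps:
v = 0 (v = 2*0 = 0)
j = 0
(j + ((v + 34) + 6))² = (0 + ((0 + 34) + 6))² = (0 + (34 + 6))² = (0 + 40)² = 40² = 1600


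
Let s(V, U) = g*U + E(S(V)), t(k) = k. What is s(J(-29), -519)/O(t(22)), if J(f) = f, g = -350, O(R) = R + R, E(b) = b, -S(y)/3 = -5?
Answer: 16515/4 ≈ 4128.8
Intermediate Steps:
S(y) = 15 (S(y) = -3*(-5) = 15)
O(R) = 2*R
s(V, U) = 15 - 350*U (s(V, U) = -350*U + 15 = 15 - 350*U)
s(J(-29), -519)/O(t(22)) = (15 - 350*(-519))/((2*22)) = (15 + 181650)/44 = 181665*(1/44) = 16515/4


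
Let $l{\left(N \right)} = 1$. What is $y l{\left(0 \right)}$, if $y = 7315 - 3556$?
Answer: $3759$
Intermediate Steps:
$y = 3759$
$y l{\left(0 \right)} = 3759 \cdot 1 = 3759$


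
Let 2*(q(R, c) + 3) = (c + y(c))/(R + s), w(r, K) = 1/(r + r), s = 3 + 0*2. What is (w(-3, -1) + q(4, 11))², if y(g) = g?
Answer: 4489/1764 ≈ 2.5448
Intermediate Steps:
s = 3 (s = 3 + 0 = 3)
w(r, K) = 1/(2*r)
q(R, c) = -3 + c/(3 + R) (q(R, c) = -3 + ((c + c)/(R + 3))/2 = -3 + ((2*c)/(3 + R))/2 = -3 + (2*c/(3 + R))/2 = -3 + c/(3 + R))
(w(-3, -1) + q(4, 11))² = ((½)/(-3) + (-9 + 11 - 3*4)/(3 + 4))² = ((½)*(-⅓) + (-9 + 11 - 12)/7)² = (-⅙ + (⅐)*(-10))² = (-⅙ - 10/7)² = (-67/42)² = 4489/1764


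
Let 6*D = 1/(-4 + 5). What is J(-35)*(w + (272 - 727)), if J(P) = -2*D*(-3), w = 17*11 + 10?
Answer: -258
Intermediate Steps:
w = 197 (w = 187 + 10 = 197)
D = ⅙ (D = 1/(6*(-4 + 5)) = (⅙)/1 = (⅙)*1 = ⅙ ≈ 0.16667)
J(P) = 1 (J(P) = -2*⅙*(-3) = -⅓*(-3) = 1)
J(-35)*(w + (272 - 727)) = 1*(197 + (272 - 727)) = 1*(197 - 455) = 1*(-258) = -258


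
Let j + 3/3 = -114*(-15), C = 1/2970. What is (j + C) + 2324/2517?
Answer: 4260839069/2491830 ≈ 1709.9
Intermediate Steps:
C = 1/2970 ≈ 0.00033670
j = 1709 (j = -1 - 114*(-15) = -1 + 1710 = 1709)
(j + C) + 2324/2517 = (1709 + 1/2970) + 2324/2517 = 5075731/2970 + 2324*(1/2517) = 5075731/2970 + 2324/2517 = 4260839069/2491830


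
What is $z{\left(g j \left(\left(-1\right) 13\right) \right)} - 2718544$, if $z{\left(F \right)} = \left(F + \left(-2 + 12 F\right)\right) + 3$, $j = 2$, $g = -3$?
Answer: $-2717529$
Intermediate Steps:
$z{\left(F \right)} = 1 + 13 F$ ($z{\left(F \right)} = \left(-2 + 13 F\right) + 3 = 1 + 13 F$)
$z{\left(g j \left(\left(-1\right) 13\right) \right)} - 2718544 = \left(1 + 13 \left(-3\right) 2 \left(\left(-1\right) 13\right)\right) - 2718544 = \left(1 + 13 \left(\left(-6\right) \left(-13\right)\right)\right) - 2718544 = \left(1 + 13 \cdot 78\right) - 2718544 = \left(1 + 1014\right) - 2718544 = 1015 - 2718544 = -2717529$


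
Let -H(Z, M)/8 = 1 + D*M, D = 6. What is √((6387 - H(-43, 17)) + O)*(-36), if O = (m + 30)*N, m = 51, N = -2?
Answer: -36*√7049 ≈ -3022.5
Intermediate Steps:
H(Z, M) = -8 - 48*M (H(Z, M) = -8*(1 + 6*M) = -8 - 48*M)
O = -162 (O = (51 + 30)*(-2) = 81*(-2) = -162)
√((6387 - H(-43, 17)) + O)*(-36) = √((6387 - (-8 - 48*17)) - 162)*(-36) = √((6387 - (-8 - 816)) - 162)*(-36) = √((6387 - 1*(-824)) - 162)*(-36) = √((6387 + 824) - 162)*(-36) = √(7211 - 162)*(-36) = √7049*(-36) = -36*√7049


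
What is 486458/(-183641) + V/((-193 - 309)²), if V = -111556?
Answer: -35768904307/11569566641 ≈ -3.0916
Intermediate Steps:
486458/(-183641) + V/((-193 - 309)²) = 486458/(-183641) - 111556/(-193 - 309)² = 486458*(-1/183641) - 111556/((-502)²) = -486458/183641 - 111556/252004 = -486458/183641 - 111556*1/252004 = -486458/183641 - 27889/63001 = -35768904307/11569566641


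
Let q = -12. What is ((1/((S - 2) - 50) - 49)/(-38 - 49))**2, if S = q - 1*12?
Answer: 13875625/43718544 ≈ 0.31739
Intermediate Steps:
S = -24 (S = -12 - 1*12 = -12 - 12 = -24)
((1/((S - 2) - 50) - 49)/(-38 - 49))**2 = ((1/((-24 - 2) - 50) - 49)/(-38 - 49))**2 = ((1/(-26 - 50) - 49)/(-87))**2 = ((1/(-76) - 49)*(-1/87))**2 = ((-1/76 - 49)*(-1/87))**2 = (-3725/76*(-1/87))**2 = (3725/6612)**2 = 13875625/43718544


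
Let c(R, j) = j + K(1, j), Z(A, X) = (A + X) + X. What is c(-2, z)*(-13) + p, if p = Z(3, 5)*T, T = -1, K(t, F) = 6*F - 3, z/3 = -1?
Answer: 299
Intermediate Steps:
z = -3 (z = 3*(-1) = -3)
K(t, F) = -3 + 6*F
Z(A, X) = A + 2*X
c(R, j) = -3 + 7*j (c(R, j) = j + (-3 + 6*j) = -3 + 7*j)
p = -13 (p = (3 + 2*5)*(-1) = (3 + 10)*(-1) = 13*(-1) = -13)
c(-2, z)*(-13) + p = (-3 + 7*(-3))*(-13) - 13 = (-3 - 21)*(-13) - 13 = -24*(-13) - 13 = 312 - 13 = 299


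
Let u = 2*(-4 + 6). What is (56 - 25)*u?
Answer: 124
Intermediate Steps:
u = 4 (u = 2*2 = 4)
(56 - 25)*u = (56 - 25)*4 = 31*4 = 124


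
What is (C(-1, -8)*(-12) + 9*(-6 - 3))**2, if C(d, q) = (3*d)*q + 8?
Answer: 216225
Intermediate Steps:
C(d, q) = 8 + 3*d*q (C(d, q) = 3*d*q + 8 = 8 + 3*d*q)
(C(-1, -8)*(-12) + 9*(-6 - 3))**2 = ((8 + 3*(-1)*(-8))*(-12) + 9*(-6 - 3))**2 = ((8 + 24)*(-12) + 9*(-9))**2 = (32*(-12) - 81)**2 = (-384 - 81)**2 = (-465)**2 = 216225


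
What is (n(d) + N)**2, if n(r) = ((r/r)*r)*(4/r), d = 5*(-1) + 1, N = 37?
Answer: 1681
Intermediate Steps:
d = -4 (d = -5 + 1 = -4)
n(r) = 4 (n(r) = (1*r)*(4/r) = r*(4/r) = 4)
(n(d) + N)**2 = (4 + 37)**2 = 41**2 = 1681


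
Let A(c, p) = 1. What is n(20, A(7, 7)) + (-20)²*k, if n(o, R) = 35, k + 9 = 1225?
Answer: 486435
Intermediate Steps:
k = 1216 (k = -9 + 1225 = 1216)
n(20, A(7, 7)) + (-20)²*k = 35 + (-20)²*1216 = 35 + 400*1216 = 35 + 486400 = 486435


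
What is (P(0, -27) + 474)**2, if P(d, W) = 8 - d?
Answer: 232324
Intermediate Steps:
(P(0, -27) + 474)**2 = ((8 - 1*0) + 474)**2 = ((8 + 0) + 474)**2 = (8 + 474)**2 = 482**2 = 232324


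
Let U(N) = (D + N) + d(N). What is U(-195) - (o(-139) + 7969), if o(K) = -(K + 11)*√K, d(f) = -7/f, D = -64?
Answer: -1604453/195 - 128*I*√139 ≈ -8228.0 - 1509.1*I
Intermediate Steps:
o(K) = -√K*(11 + K) (o(K) = -(11 + K)*√K = -√K*(11 + K))
U(N) = -64 + N - 7/N (U(N) = (-64 + N) - 7/N = -64 + N - 7/N)
U(-195) - (o(-139) + 7969) = (-64 - 195 - 7/(-195)) - (√(-139)*(-11 - 1*(-139)) + 7969) = (-64 - 195 - 7*(-1/195)) - ((I*√139)*(-11 + 139) + 7969) = (-64 - 195 + 7/195) - ((I*√139)*128 + 7969) = -50498/195 - (128*I*√139 + 7969) = -50498/195 - (7969 + 128*I*√139) = -50498/195 + (-7969 - 128*I*√139) = -1604453/195 - 128*I*√139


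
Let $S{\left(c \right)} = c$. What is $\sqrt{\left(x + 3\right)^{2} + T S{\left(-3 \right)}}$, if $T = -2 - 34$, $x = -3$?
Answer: $6 \sqrt{3} \approx 10.392$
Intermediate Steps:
$T = -36$ ($T = -2 - 34 = -36$)
$\sqrt{\left(x + 3\right)^{2} + T S{\left(-3 \right)}} = \sqrt{\left(-3 + 3\right)^{2} - -108} = \sqrt{0^{2} + 108} = \sqrt{0 + 108} = \sqrt{108} = 6 \sqrt{3}$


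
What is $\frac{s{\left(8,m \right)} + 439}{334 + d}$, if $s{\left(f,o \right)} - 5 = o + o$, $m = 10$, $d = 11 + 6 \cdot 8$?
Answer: $\frac{464}{393} \approx 1.1807$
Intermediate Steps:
$d = 59$ ($d = 11 + 48 = 59$)
$s{\left(f,o \right)} = 5 + 2 o$ ($s{\left(f,o \right)} = 5 + \left(o + o\right) = 5 + 2 o$)
$\frac{s{\left(8,m \right)} + 439}{334 + d} = \frac{\left(5 + 2 \cdot 10\right) + 439}{334 + 59} = \frac{\left(5 + 20\right) + 439}{393} = \left(25 + 439\right) \frac{1}{393} = 464 \cdot \frac{1}{393} = \frac{464}{393}$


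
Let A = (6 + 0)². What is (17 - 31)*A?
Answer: -504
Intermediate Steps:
A = 36 (A = 6² = 36)
(17 - 31)*A = (17 - 31)*36 = -14*36 = -504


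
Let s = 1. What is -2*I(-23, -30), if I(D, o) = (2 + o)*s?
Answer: 56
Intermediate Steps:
I(D, o) = 2 + o (I(D, o) = (2 + o)*1 = 2 + o)
-2*I(-23, -30) = -2*(2 - 30) = -2*(-28) = 56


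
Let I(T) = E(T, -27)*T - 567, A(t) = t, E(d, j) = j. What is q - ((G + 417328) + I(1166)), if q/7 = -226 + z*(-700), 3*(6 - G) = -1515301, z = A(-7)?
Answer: -2573002/3 ≈ -8.5767e+5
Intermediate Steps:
z = -7
G = 1515319/3 (G = 6 - ⅓*(-1515301) = 6 + 1515301/3 = 1515319/3 ≈ 5.0511e+5)
I(T) = -567 - 27*T (I(T) = -27*T - 567 = -567 - 27*T)
q = 32718 (q = 7*(-226 - 7*(-700)) = 7*(-226 + 4900) = 7*4674 = 32718)
q - ((G + 417328) + I(1166)) = 32718 - ((1515319/3 + 417328) + (-567 - 27*1166)) = 32718 - (2767303/3 + (-567 - 31482)) = 32718 - (2767303/3 - 32049) = 32718 - 1*2671156/3 = 32718 - 2671156/3 = -2573002/3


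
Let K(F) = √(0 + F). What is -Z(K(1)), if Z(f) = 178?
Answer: -178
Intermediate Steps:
K(F) = √F
-Z(K(1)) = -1*178 = -178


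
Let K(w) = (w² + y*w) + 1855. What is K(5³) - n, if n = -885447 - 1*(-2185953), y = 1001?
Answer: -1157901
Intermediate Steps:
n = 1300506 (n = -885447 + 2185953 = 1300506)
K(w) = 1855 + w² + 1001*w (K(w) = (w² + 1001*w) + 1855 = 1855 + w² + 1001*w)
K(5³) - n = (1855 + (5³)² + 1001*5³) - 1*1300506 = (1855 + 125² + 1001*125) - 1300506 = (1855 + 15625 + 125125) - 1300506 = 142605 - 1300506 = -1157901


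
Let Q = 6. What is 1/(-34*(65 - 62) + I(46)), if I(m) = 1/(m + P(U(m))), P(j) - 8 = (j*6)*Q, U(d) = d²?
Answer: -76230/7775459 ≈ -0.0098039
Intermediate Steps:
P(j) = 8 + 36*j (P(j) = 8 + (j*6)*6 = 8 + (6*j)*6 = 8 + 36*j)
I(m) = 1/(8 + m + 36*m²) (I(m) = 1/(m + (8 + 36*m²)) = 1/(8 + m + 36*m²))
1/(-34*(65 - 62) + I(46)) = 1/(-34*(65 - 62) + 1/(8 + 46 + 36*46²)) = 1/(-34*3 + 1/(8 + 46 + 36*2116)) = 1/(-102 + 1/(8 + 46 + 76176)) = 1/(-102 + 1/76230) = 1/(-7775459/76230) = -76230/7775459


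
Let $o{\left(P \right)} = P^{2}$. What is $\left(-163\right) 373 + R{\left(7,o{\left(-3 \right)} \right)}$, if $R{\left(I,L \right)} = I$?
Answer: $-60792$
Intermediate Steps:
$\left(-163\right) 373 + R{\left(7,o{\left(-3 \right)} \right)} = \left(-163\right) 373 + 7 = -60799 + 7 = -60792$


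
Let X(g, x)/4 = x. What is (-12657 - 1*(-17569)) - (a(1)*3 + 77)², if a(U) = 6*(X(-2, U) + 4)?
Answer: -43929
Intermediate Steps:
X(g, x) = 4*x
a(U) = 24 + 24*U (a(U) = 6*(4*U + 4) = 6*(4 + 4*U) = 24 + 24*U)
(-12657 - 1*(-17569)) - (a(1)*3 + 77)² = (-12657 - 1*(-17569)) - ((24 + 24*1)*3 + 77)² = (-12657 + 17569) - ((24 + 24)*3 + 77)² = 4912 - (48*3 + 77)² = 4912 - (144 + 77)² = 4912 - 1*221² = 4912 - 1*48841 = 4912 - 48841 = -43929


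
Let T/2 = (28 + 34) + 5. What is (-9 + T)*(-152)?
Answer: -19000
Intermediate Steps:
T = 134 (T = 2*((28 + 34) + 5) = 2*(62 + 5) = 2*67 = 134)
(-9 + T)*(-152) = (-9 + 134)*(-152) = 125*(-152) = -19000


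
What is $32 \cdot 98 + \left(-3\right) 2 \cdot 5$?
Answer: $3106$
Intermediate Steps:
$32 \cdot 98 + \left(-3\right) 2 \cdot 5 = 3136 - 30 = 3106$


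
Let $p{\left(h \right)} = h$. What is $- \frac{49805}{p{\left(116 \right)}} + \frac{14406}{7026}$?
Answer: $- \frac{58043139}{135836} \approx -427.3$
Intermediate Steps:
$- \frac{49805}{p{\left(116 \right)}} + \frac{14406}{7026} = - \frac{49805}{116} + \frac{14406}{7026} = \left(-49805\right) \frac{1}{116} + 14406 \cdot \frac{1}{7026} = - \frac{49805}{116} + \frac{2401}{1171} = - \frac{58043139}{135836}$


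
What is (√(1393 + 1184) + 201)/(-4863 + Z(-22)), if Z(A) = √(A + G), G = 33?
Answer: -977463/23648758 - 4863*√2577/23648758 - 201*√11/23648758 - √28347/23648758 ≈ -0.051807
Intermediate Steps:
Z(A) = √(33 + A) (Z(A) = √(A + 33) = √(33 + A))
(√(1393 + 1184) + 201)/(-4863 + Z(-22)) = (√(1393 + 1184) + 201)/(-4863 + √(33 - 22)) = (√2577 + 201)/(-4863 + √11) = (201 + √2577)/(-4863 + √11)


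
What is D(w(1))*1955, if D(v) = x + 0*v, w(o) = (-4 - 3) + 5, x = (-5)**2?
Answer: 48875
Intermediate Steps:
x = 25
w(o) = -2 (w(o) = -7 + 5 = -2)
D(v) = 25 (D(v) = 25 + 0*v = 25 + 0 = 25)
D(w(1))*1955 = 25*1955 = 48875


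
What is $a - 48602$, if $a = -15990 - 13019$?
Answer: $-77611$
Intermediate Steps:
$a = -29009$ ($a = -15990 - 13019 = -29009$)
$a - 48602 = -29009 - 48602 = -77611$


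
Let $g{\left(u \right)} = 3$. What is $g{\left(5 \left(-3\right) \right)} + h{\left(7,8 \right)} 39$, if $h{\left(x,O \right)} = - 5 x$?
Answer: $-1362$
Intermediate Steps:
$g{\left(5 \left(-3\right) \right)} + h{\left(7,8 \right)} 39 = 3 + \left(-5\right) 7 \cdot 39 = 3 - 1365 = -1362$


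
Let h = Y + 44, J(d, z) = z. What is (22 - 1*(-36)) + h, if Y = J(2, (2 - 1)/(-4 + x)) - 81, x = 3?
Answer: 20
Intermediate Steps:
Y = -82 (Y = (2 - 1)/(-4 + 3) - 81 = 1/(-1) - 81 = 1*(-1) - 81 = -1 - 81 = -82)
h = -38 (h = -82 + 44 = -38)
(22 - 1*(-36)) + h = (22 - 1*(-36)) - 38 = (22 + 36) - 38 = 58 - 38 = 20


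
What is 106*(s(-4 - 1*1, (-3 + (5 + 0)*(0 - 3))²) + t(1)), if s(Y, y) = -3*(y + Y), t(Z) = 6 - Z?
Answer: -100912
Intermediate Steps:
s(Y, y) = -3*Y - 3*y (s(Y, y) = -3*(Y + y) = -3*Y - 3*y)
106*(s(-4 - 1*1, (-3 + (5 + 0)*(0 - 3))²) + t(1)) = 106*((-3*(-4 - 1*1) - 3*(-3 + (5 + 0)*(0 - 3))²) + (6 - 1*1)) = 106*((-3*(-4 - 1) - 3*(-3 + 5*(-3))²) + (6 - 1)) = 106*((-3*(-5) - 3*(-3 - 15)²) + 5) = 106*((15 - 3*(-18)²) + 5) = 106*((15 - 3*324) + 5) = 106*((15 - 972) + 5) = 106*(-957 + 5) = 106*(-952) = -100912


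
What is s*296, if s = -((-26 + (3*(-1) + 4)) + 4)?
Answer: 6216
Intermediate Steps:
s = 21 (s = -((-26 + (-3 + 4)) + 4) = -((-26 + 1) + 4) = -(-25 + 4) = -1*(-21) = 21)
s*296 = 21*296 = 6216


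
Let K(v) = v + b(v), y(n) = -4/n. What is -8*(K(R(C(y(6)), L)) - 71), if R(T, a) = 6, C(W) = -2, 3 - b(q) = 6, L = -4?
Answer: 544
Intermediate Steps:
b(q) = -3 (b(q) = 3 - 1*6 = 3 - 6 = -3)
K(v) = -3 + v (K(v) = v - 3 = -3 + v)
-8*(K(R(C(y(6)), L)) - 71) = -8*((-3 + 6) - 71) = -8*(3 - 71) = -8*(-68) = 544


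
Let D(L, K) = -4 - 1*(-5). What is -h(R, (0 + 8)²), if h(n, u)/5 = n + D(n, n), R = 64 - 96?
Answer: 155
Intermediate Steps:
D(L, K) = 1 (D(L, K) = -4 + 5 = 1)
R = -32
h(n, u) = 5 + 5*n (h(n, u) = 5*(n + 1) = 5*(1 + n) = 5 + 5*n)
-h(R, (0 + 8)²) = -(5 + 5*(-32)) = -(5 - 160) = -1*(-155) = 155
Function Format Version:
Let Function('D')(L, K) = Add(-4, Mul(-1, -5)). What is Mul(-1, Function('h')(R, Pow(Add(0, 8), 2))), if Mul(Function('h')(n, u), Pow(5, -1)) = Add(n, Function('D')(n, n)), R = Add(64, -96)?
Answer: 155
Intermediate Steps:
Function('D')(L, K) = 1 (Function('D')(L, K) = Add(-4, 5) = 1)
R = -32
Function('h')(n, u) = Add(5, Mul(5, n)) (Function('h')(n, u) = Mul(5, Add(n, 1)) = Mul(5, Add(1, n)) = Add(5, Mul(5, n)))
Mul(-1, Function('h')(R, Pow(Add(0, 8), 2))) = Mul(-1, Add(5, Mul(5, -32))) = Mul(-1, Add(5, -160)) = Mul(-1, -155) = 155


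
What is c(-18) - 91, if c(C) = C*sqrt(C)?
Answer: -91 - 54*I*sqrt(2) ≈ -91.0 - 76.368*I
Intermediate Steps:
c(C) = C**(3/2)
c(-18) - 91 = (-18)**(3/2) - 91 = -54*I*sqrt(2) - 91 = -91 - 54*I*sqrt(2)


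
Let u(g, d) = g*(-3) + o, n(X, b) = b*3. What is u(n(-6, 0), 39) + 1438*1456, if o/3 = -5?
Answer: 2093713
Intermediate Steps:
o = -15 (o = 3*(-5) = -15)
n(X, b) = 3*b
u(g, d) = -15 - 3*g (u(g, d) = g*(-3) - 15 = -3*g - 15 = -15 - 3*g)
u(n(-6, 0), 39) + 1438*1456 = (-15 - 9*0) + 1438*1456 = (-15 - 3*0) + 2093728 = (-15 + 0) + 2093728 = -15 + 2093728 = 2093713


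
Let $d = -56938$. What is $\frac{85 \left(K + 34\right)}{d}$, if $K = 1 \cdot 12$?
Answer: $- \frac{1955}{28469} \approx -0.068671$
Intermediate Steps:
$K = 12$
$\frac{85 \left(K + 34\right)}{d} = \frac{85 \left(12 + 34\right)}{-56938} = 85 \cdot 46 \left(- \frac{1}{56938}\right) = 3910 \left(- \frac{1}{56938}\right) = - \frac{1955}{28469}$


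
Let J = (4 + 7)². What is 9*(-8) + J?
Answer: 49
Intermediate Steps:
J = 121 (J = 11² = 121)
9*(-8) + J = 9*(-8) + 121 = -72 + 121 = 49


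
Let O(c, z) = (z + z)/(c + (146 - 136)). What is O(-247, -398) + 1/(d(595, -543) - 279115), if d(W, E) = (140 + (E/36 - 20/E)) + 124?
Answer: 482134339424/143550201561 ≈ 3.3586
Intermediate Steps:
O(c, z) = 2*z/(10 + c) (O(c, z) = (2*z)/(c + 10) = (2*z)/(10 + c) = 2*z/(10 + c))
d(W, E) = 264 - 20/E + E/36 (d(W, E) = (140 + (E*(1/36) - 20/E)) + 124 = (140 + (E/36 - 20/E)) + 124 = (140 + (-20/E + E/36)) + 124 = (140 - 20/E + E/36) + 124 = 264 - 20/E + E/36)
O(-247, -398) + 1/(d(595, -543) - 279115) = 2*(-398)/(10 - 247) + 1/((264 - 20/(-543) + (1/36)*(-543)) - 279115) = 2*(-398)/(-237) + 1/((264 - 20*(-1/543) - 181/12) - 279115) = 2*(-398)*(-1/237) + 1/((264 + 20/543 - 181/12) - 279115) = 796/237 + 1/(540727/2172 - 279115) = 796/237 + 1/(-605697053/2172) = 796/237 - 2172/605697053 = 482134339424/143550201561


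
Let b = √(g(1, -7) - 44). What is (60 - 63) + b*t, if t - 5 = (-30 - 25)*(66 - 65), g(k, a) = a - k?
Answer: -3 - 100*I*√13 ≈ -3.0 - 360.56*I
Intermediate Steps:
t = -50 (t = 5 + (-30 - 25)*(66 - 65) = 5 - 55*1 = 5 - 55 = -50)
b = 2*I*√13 (b = √((-7 - 1*1) - 44) = √((-7 - 1) - 44) = √(-8 - 44) = √(-52) = 2*I*√13 ≈ 7.2111*I)
(60 - 63) + b*t = (60 - 63) + (2*I*√13)*(-50) = -3 - 100*I*√13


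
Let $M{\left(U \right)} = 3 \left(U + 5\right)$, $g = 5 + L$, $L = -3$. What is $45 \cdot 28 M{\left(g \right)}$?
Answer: $26460$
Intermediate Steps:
$g = 2$ ($g = 5 - 3 = 2$)
$M{\left(U \right)} = 15 + 3 U$ ($M{\left(U \right)} = 3 \left(5 + U\right) = 15 + 3 U$)
$45 \cdot 28 M{\left(g \right)} = 45 \cdot 28 \left(15 + 3 \cdot 2\right) = 1260 \left(15 + 6\right) = 1260 \cdot 21 = 26460$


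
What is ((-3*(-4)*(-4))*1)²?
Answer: 2304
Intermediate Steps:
((-3*(-4)*(-4))*1)² = ((12*(-4))*1)² = (-48*1)² = (-48)² = 2304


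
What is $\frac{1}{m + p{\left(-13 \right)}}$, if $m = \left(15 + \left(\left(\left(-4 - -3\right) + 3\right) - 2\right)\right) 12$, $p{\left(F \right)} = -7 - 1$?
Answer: $\frac{1}{172} \approx 0.005814$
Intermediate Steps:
$p{\left(F \right)} = -8$
$m = 180$ ($m = \left(15 + \left(\left(\left(-4 + 3\right) + 3\right) - 2\right)\right) 12 = \left(15 + \left(\left(-1 + 3\right) - 2\right)\right) 12 = \left(15 + \left(2 - 2\right)\right) 12 = \left(15 + 0\right) 12 = 15 \cdot 12 = 180$)
$\frac{1}{m + p{\left(-13 \right)}} = \frac{1}{180 - 8} = \frac{1}{172}$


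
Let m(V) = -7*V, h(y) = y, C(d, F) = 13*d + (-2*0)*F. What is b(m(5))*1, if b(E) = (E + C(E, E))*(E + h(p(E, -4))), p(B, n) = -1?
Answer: 17640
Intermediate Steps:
C(d, F) = 13*d (C(d, F) = 13*d + 0*F = 13*d + 0 = 13*d)
b(E) = 14*E*(-1 + E) (b(E) = (E + 13*E)*(E - 1) = (14*E)*(-1 + E) = 14*E*(-1 + E))
b(m(5))*1 = (14*(-7*5)*(-1 - 7*5))*1 = (14*(-35)*(-1 - 35))*1 = (14*(-35)*(-36))*1 = 17640*1 = 17640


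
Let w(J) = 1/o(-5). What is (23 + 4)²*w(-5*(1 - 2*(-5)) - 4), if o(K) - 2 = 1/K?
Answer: 405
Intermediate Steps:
o(K) = 2 + 1/K
w(J) = 5/9 (w(J) = 1/(2 + 1/(-5)) = 1/(2 - ⅕) = 1/(9/5) = 5/9)
(23 + 4)²*w(-5*(1 - 2*(-5)) - 4) = (23 + 4)²*(5/9) = 27²*(5/9) = 729*(5/9) = 405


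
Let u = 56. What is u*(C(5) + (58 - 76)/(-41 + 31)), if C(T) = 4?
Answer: 1624/5 ≈ 324.80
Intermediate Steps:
u*(C(5) + (58 - 76)/(-41 + 31)) = 56*(4 + (58 - 76)/(-41 + 31)) = 56*(4 - 18/(-10)) = 56*(4 - 18*(-⅒)) = 56*(4 + 9/5) = 56*(29/5) = 1624/5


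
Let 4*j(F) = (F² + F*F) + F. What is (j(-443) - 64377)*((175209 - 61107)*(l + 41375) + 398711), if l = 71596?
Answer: 1734393677718891/4 ≈ 4.3360e+14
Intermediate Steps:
j(F) = F²/2 + F/4 (j(F) = ((F² + F*F) + F)/4 = ((F² + F²) + F)/4 = (2*F² + F)/4 = (F + 2*F²)/4 = F²/2 + F/4)
(j(-443) - 64377)*((175209 - 61107)*(l + 41375) + 398711) = ((¼)*(-443)*(1 + 2*(-443)) - 64377)*((175209 - 61107)*(71596 + 41375) + 398711) = ((¼)*(-443)*(1 - 886) - 64377)*(114102*112971 + 398711) = ((¼)*(-443)*(-885) - 64377)*(12890217042 + 398711) = (392055/4 - 64377)*12890615753 = (134547/4)*12890615753 = 1734393677718891/4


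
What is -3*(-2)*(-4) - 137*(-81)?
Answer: 11073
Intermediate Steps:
-3*(-2)*(-4) - 137*(-81) = 6*(-4) + 11097 = -24 + 11097 = 11073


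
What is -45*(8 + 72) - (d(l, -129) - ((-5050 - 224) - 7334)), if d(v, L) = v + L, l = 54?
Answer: -16133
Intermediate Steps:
d(v, L) = L + v
-45*(8 + 72) - (d(l, -129) - ((-5050 - 224) - 7334)) = -45*(8 + 72) - ((-129 + 54) - ((-5050 - 224) - 7334)) = -45*80 - (-75 - (-5274 - 7334)) = -3600 - (-75 - 1*(-12608)) = -3600 - (-75 + 12608) = -3600 - 1*12533 = -3600 - 12533 = -16133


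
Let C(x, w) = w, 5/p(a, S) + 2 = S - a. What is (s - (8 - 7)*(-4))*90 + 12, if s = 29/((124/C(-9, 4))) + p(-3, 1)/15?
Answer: 14607/31 ≈ 471.19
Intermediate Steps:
p(a, S) = 5/(-2 + S - a) (p(a, S) = 5/(-2 + (S - a)) = 5/(-2 + S - a))
s = 205/186 (s = 29/((124/4)) - 5/(2 - 3 - 1*1)/15 = 29/((124*(¼))) - 5/(2 - 3 - 1)*(1/15) = 29/31 - 5/(-2)*(1/15) = 29*(1/31) - 5*(-½)*(1/15) = 29/31 + (5/2)*(1/15) = 29/31 + ⅙ = 205/186 ≈ 1.1021)
(s - (8 - 7)*(-4))*90 + 12 = (205/186 - (8 - 7)*(-4))*90 + 12 = (205/186 - (-4))*90 + 12 = (205/186 - 1*(-4))*90 + 12 = (205/186 + 4)*90 + 12 = (949/186)*90 + 12 = 14235/31 + 12 = 14607/31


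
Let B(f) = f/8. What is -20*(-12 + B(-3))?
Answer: 495/2 ≈ 247.50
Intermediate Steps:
B(f) = f/8 (B(f) = f*(1/8) = f/8)
-20*(-12 + B(-3)) = -20*(-12 + (1/8)*(-3)) = -20*(-12 - 3/8) = -20*(-99/8) = 495/2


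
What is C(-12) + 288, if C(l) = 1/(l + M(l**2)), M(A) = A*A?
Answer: 5968513/20724 ≈ 288.00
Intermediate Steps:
M(A) = A**2
C(l) = 1/(l + l**4) (C(l) = 1/(l + (l**2)**2) = 1/(l + l**4))
C(-12) + 288 = 1/(-12 + (-12)**4) + 288 = 1/(-12 + 20736) + 288 = 1/20724 + 288 = 5968513/20724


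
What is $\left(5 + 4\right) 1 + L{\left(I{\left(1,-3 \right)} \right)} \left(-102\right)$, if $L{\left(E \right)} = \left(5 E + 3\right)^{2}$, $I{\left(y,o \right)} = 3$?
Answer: $-33039$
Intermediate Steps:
$L{\left(E \right)} = \left(3 + 5 E\right)^{2}$
$\left(5 + 4\right) 1 + L{\left(I{\left(1,-3 \right)} \right)} \left(-102\right) = \left(5 + 4\right) 1 + \left(3 + 5 \cdot 3\right)^{2} \left(-102\right) = 9 \cdot 1 + \left(3 + 15\right)^{2} \left(-102\right) = 9 + 18^{2} \left(-102\right) = 9 + 324 \left(-102\right) = 9 - 33048 = -33039$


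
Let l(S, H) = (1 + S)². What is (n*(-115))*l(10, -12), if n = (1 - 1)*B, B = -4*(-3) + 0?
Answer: 0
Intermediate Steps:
B = 12 (B = 12 + 0 = 12)
n = 0 (n = (1 - 1)*12 = 0*12 = 0)
(n*(-115))*l(10, -12) = (0*(-115))*(1 + 10)² = 0*11² = 0*121 = 0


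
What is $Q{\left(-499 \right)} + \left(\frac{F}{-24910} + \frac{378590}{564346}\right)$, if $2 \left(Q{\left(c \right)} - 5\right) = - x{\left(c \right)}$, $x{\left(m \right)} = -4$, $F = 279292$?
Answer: $- \frac{12445408528}{3514464715} \approx -3.5412$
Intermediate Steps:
$Q{\left(c \right)} = 7$ ($Q{\left(c \right)} = 5 + \frac{\left(-1\right) \left(-4\right)}{2} = 5 + \frac{1}{2} \cdot 4 = 5 + 2 = 7$)
$Q{\left(-499 \right)} + \left(\frac{F}{-24910} + \frac{378590}{564346}\right) = 7 + \left(\frac{279292}{-24910} + \frac{378590}{564346}\right) = 7 + \left(279292 \left(- \frac{1}{24910}\right) + 378590 \cdot \frac{1}{564346}\right) = 7 + \left(- \frac{139646}{12455} + \frac{189295}{282173}\right) = 7 - \frac{37046661533}{3514464715} = - \frac{12445408528}{3514464715}$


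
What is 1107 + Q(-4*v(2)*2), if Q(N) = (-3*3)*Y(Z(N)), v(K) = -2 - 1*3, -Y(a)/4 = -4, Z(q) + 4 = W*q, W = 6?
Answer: 963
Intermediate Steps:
Z(q) = -4 + 6*q
Y(a) = 16 (Y(a) = -4*(-4) = 16)
v(K) = -5 (v(K) = -2 - 3 = -5)
Q(N) = -144 (Q(N) = -3*3*16 = -9*16 = -144)
1107 + Q(-4*v(2)*2) = 1107 - 144 = 963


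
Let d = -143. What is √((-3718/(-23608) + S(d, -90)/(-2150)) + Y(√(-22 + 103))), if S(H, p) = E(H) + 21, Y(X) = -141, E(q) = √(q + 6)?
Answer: √(-1341999957749 - 4431494*I*√137)/97610 ≈ 0.00022936 - 11.868*I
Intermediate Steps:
E(q) = √(6 + q)
S(H, p) = 21 + √(6 + H) (S(H, p) = √(6 + H) + 21 = 21 + √(6 + H))
√((-3718/(-23608) + S(d, -90)/(-2150)) + Y(√(-22 + 103))) = √((-3718/(-23608) + (21 + √(6 - 143))/(-2150)) - 141) = √((-3718*(-1/23608) + (21 + √(-137))*(-1/2150)) - 141) = √((143/908 + (21 + I*√137)*(-1/2150)) - 141) = √((143/908 + (-21/2150 - I*√137/2150)) - 141) = √((144191/976100 - I*√137/2150) - 141) = √(-137485909/976100 - I*√137/2150)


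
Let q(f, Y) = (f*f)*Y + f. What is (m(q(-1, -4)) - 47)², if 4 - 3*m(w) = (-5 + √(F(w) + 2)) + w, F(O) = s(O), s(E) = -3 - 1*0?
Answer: (127 + I)²/9 ≈ 1792.0 + 28.222*I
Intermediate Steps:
s(E) = -3 (s(E) = -3 + 0 = -3)
F(O) = -3
q(f, Y) = f + Y*f² (q(f, Y) = f²*Y + f = Y*f² + f = f + Y*f²)
m(w) = 3 - I/3 - w/3 (m(w) = 4/3 - ((-5 + √(-3 + 2)) + w)/3 = 4/3 - ((-5 + √(-1)) + w)/3 = 4/3 - ((-5 + I) + w)/3 = 4/3 - (-5 + I + w)/3 = 4/3 + (5/3 - I/3 - w/3) = 3 - I/3 - w/3)
(m(q(-1, -4)) - 47)² = ((3 - I/3 - (-1)*(1 - 4*(-1))/3) - 47)² = ((3 - I/3 - (-1)*(1 + 4)/3) - 47)² = ((3 - I/3 - (-1)*5/3) - 47)² = ((3 - I/3 - ⅓*(-5)) - 47)² = ((3 - I/3 + 5/3) - 47)² = ((14/3 - I/3) - 47)² = (-127/3 - I/3)²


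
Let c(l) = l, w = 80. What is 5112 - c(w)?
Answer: 5032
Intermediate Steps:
5112 - c(w) = 5112 - 1*80 = 5112 - 80 = 5032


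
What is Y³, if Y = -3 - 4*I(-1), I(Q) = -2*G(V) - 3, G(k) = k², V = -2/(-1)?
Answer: 68921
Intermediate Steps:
V = 2 (V = -2*(-1) = 2)
I(Q) = -11 (I(Q) = -2*2² - 3 = -2*4 - 3 = -8 - 3 = -11)
Y = 41 (Y = -3 - 4*(-11) = -3 + 44 = 41)
Y³ = 41³ = 68921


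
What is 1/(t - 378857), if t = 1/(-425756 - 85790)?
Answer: -511546/193802782923 ≈ -2.6395e-6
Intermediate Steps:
t = -1/511546 (t = 1/(-511546) = -1/511546 ≈ -1.9549e-6)
1/(t - 378857) = 1/(-1/511546 - 378857) = 1/(-193802782923/511546) = -511546/193802782923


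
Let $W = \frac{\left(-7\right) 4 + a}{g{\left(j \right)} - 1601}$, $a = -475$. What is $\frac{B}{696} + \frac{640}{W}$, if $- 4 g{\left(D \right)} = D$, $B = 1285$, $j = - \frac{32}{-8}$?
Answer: $\frac{714241235}{350088} \approx 2040.2$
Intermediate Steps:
$j = 4$ ($j = \left(-32\right) \left(- \frac{1}{8}\right) = 4$)
$g{\left(D \right)} = - \frac{D}{4}$
$W = \frac{503}{1602}$ ($W = \frac{\left(-7\right) 4 - 475}{\left(- \frac{1}{4}\right) 4 - 1601} = \frac{-28 - 475}{-1 - 1601} = - \frac{503}{-1602} = \left(-503\right) \left(- \frac{1}{1602}\right) = \frac{503}{1602} \approx 0.31398$)
$\frac{B}{696} + \frac{640}{W} = \frac{1285}{696} + \frac{640}{\frac{503}{1602}} = 1285 \cdot \frac{1}{696} + 640 \cdot \frac{1602}{503} = \frac{1285}{696} + \frac{1025280}{503} = \frac{714241235}{350088}$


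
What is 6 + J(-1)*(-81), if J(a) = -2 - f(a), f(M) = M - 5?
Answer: -318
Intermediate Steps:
f(M) = -5 + M
J(a) = 3 - a (J(a) = -2 - (-5 + a) = -2 + (5 - a) = 3 - a)
6 + J(-1)*(-81) = 6 + (3 - 1*(-1))*(-81) = 6 + (3 + 1)*(-81) = 6 + 4*(-81) = 6 - 324 = -318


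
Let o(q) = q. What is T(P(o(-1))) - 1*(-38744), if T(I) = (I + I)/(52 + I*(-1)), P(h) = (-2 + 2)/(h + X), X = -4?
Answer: 38744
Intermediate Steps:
P(h) = 0 (P(h) = (-2 + 2)/(h - 4) = 0/(-4 + h) = 0)
T(I) = 2*I/(52 - I) (T(I) = (2*I)/(52 - I) = 2*I/(52 - I))
T(P(o(-1))) - 1*(-38744) = -2*0/(-52 + 0) - 1*(-38744) = -2*0/(-52) + 38744 = -2*0*(-1/52) + 38744 = 0 + 38744 = 38744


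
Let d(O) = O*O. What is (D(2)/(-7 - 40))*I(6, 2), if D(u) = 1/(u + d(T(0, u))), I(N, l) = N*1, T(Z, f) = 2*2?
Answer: -1/141 ≈ -0.0070922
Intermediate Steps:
T(Z, f) = 4
I(N, l) = N
d(O) = O**2
D(u) = 1/(16 + u) (D(u) = 1/(u + 4**2) = 1/(u + 16) = 1/(16 + u))
(D(2)/(-7 - 40))*I(6, 2) = (1/((16 + 2)*(-7 - 40)))*6 = (1/(18*(-47)))*6 = ((1/18)*(-1/47))*6 = -1/846*6 = -1/141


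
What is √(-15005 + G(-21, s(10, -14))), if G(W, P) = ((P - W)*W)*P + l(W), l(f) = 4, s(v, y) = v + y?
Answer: 7*I*√277 ≈ 116.5*I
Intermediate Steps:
G(W, P) = 4 + P*W*(P - W) (G(W, P) = ((P - W)*W)*P + 4 = (W*(P - W))*P + 4 = P*W*(P - W) + 4 = 4 + P*W*(P - W))
√(-15005 + G(-21, s(10, -14))) = √(-15005 + (4 - 21*(10 - 14)² - 1*(10 - 14)*(-21)²)) = √(-15005 + (4 - 21*(-4)² - 1*(-4)*441)) = √(-15005 + (4 - 21*16 + 1764)) = √(-15005 + (4 - 336 + 1764)) = √(-15005 + 1432) = √(-13573) = 7*I*√277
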